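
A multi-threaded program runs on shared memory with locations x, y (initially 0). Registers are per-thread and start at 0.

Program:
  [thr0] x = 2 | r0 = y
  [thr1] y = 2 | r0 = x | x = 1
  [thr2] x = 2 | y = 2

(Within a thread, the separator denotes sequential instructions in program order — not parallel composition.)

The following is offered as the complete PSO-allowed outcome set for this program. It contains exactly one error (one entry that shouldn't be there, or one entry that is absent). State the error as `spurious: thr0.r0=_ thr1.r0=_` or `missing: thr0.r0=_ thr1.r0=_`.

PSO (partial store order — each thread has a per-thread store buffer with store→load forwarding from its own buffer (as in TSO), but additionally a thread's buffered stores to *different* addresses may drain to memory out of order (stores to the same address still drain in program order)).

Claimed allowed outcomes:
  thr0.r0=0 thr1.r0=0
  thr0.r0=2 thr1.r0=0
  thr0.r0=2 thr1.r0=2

outcome vector order: (thr0.r0,thr1.r0)
[PSO] allowed = {(0,0) (0,2) (2,0) (2,2)}
PSO∖claimed = {(0,2)}

missing: thr0.r0=0 thr1.r0=2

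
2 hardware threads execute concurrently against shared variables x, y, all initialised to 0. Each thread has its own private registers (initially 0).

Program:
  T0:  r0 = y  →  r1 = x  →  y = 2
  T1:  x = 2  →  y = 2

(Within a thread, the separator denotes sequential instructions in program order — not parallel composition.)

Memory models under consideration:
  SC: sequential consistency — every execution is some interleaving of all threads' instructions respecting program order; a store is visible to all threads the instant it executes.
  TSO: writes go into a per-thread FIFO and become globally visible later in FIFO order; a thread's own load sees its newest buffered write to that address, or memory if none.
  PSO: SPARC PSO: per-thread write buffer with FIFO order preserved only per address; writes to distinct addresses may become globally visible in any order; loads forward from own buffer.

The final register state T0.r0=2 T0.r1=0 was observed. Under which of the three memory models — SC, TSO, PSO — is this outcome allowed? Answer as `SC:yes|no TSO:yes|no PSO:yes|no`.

SC:no TSO:no PSO:yes

outcome vector order: (T0.r0,T0.r1)
under SC → (0,0), (0,2), (2,2)
under TSO → (0,0), (0,2), (2,2)
under PSO → (0,0), (0,2), (2,0), (2,2)
target (2,0) ∈ {PSO}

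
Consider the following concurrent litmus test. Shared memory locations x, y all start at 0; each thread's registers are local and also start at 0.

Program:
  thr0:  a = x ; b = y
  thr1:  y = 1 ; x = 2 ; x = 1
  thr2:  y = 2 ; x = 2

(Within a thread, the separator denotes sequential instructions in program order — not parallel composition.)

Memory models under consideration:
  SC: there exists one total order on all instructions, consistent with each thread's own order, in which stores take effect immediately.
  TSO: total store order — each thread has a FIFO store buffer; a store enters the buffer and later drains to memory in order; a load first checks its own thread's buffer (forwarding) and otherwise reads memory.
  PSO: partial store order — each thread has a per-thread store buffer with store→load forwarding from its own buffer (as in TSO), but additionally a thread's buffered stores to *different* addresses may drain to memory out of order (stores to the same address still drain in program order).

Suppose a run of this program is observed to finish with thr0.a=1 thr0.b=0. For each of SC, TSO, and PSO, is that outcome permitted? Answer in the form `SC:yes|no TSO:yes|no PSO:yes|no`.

outcome vector order: (thr0.a,thr0.b)
under SC → 00 01 02 11 12 21 22
under TSO → 00 01 02 11 12 21 22
under PSO → 00 01 02 10 11 12 20 21 22
target 10 ∈ {PSO}

SC:no TSO:no PSO:yes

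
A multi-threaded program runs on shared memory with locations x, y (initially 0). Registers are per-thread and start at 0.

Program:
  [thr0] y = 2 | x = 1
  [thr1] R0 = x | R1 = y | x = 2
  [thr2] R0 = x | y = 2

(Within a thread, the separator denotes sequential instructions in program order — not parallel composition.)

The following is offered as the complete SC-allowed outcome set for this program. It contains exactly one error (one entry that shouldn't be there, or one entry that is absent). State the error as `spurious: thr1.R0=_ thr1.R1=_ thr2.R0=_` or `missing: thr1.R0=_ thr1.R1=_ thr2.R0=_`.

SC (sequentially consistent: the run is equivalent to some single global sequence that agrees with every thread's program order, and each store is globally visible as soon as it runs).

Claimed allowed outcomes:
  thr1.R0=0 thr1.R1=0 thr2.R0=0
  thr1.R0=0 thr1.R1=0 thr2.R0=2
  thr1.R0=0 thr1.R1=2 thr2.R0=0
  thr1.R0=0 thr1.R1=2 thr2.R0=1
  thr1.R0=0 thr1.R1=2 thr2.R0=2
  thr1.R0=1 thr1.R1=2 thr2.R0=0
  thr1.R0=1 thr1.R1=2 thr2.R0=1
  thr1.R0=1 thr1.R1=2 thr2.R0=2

missing: thr1.R0=0 thr1.R1=0 thr2.R0=1

outcome vector order: (thr1.R0,thr1.R1,thr2.R0)
under SC → 000; 001; 002; 020; 021; 022; 120; 121; 122
SC∖claimed = {001}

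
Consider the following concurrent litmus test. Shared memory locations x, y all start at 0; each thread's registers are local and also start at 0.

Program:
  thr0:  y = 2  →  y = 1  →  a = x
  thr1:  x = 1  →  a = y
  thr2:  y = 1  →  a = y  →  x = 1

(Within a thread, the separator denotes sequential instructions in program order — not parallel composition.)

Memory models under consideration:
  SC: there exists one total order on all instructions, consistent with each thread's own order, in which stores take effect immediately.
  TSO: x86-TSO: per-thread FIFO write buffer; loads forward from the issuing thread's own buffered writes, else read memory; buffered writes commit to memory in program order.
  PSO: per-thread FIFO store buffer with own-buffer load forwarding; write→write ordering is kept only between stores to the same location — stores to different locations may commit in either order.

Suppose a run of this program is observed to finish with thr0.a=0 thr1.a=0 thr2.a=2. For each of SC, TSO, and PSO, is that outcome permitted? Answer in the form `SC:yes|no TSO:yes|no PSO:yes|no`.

SC:no TSO:yes PSO:yes

outcome vector order: (thr0.a,thr1.a,thr2.a)
SC: 8 outcomes — {(0,1,1), (0,1,2), (1,0,1), (1,0,2), (1,1,1), (1,1,2), (1,2,1), (1,2,2)}
TSO: 12 outcomes — {(0,0,1), (0,0,2), (0,1,1), (0,1,2), (0,2,1), (0,2,2), (1,0,1), (1,0,2), (1,1,1), (1,1,2), (1,2,1), (1,2,2)}
PSO: 12 outcomes — {(0,0,1), (0,0,2), (0,1,1), (0,1,2), (0,2,1), (0,2,2), (1,0,1), (1,0,2), (1,1,1), (1,1,2), (1,2,1), (1,2,2)}
target (0,0,2) ∈ {TSO,PSO}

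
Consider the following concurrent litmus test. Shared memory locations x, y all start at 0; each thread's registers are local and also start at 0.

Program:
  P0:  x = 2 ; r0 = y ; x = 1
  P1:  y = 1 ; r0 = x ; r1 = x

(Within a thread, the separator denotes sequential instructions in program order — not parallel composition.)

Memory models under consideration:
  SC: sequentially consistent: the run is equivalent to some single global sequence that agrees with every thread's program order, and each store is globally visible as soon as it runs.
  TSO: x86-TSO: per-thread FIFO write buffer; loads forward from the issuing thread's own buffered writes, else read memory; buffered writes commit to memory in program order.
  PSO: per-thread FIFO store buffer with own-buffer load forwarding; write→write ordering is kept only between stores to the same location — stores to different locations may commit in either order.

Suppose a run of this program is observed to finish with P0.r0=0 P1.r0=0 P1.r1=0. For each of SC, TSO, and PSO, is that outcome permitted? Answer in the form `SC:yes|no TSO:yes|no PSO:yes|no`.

SC:no TSO:yes PSO:yes

outcome vector order: (P0.r0,P1.r0,P1.r1)
SC: 9 outcomes — {<0 1 1>, <0 2 1>, <0 2 2>, <1 0 0>, <1 0 1>, <1 0 2>, <1 1 1>, <1 2 1>, <1 2 2>}
TSO: 12 outcomes — {<0 0 0>, <0 0 1>, <0 0 2>, <0 1 1>, <0 2 1>, <0 2 2>, <1 0 0>, <1 0 1>, <1 0 2>, <1 1 1>, <1 2 1>, <1 2 2>}
PSO: 12 outcomes — {<0 0 0>, <0 0 1>, <0 0 2>, <0 1 1>, <0 2 1>, <0 2 2>, <1 0 0>, <1 0 1>, <1 0 2>, <1 1 1>, <1 2 1>, <1 2 2>}
target <0 0 0> ∈ {TSO,PSO}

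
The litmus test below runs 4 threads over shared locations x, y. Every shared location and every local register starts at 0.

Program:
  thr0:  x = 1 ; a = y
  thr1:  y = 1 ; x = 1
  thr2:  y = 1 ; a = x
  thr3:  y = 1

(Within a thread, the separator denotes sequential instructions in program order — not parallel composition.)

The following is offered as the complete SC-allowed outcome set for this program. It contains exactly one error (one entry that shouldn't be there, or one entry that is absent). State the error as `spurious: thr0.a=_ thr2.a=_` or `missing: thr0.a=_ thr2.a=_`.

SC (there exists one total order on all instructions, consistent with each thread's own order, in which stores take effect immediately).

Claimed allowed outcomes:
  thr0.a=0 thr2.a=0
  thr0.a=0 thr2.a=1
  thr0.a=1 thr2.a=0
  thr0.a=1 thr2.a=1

outcome vector order: (thr0.a,thr2.a)
SC: 3 outcomes — {0/1; 1/0; 1/1}
claimed∖SC = {0/0}

spurious: thr0.a=0 thr2.a=0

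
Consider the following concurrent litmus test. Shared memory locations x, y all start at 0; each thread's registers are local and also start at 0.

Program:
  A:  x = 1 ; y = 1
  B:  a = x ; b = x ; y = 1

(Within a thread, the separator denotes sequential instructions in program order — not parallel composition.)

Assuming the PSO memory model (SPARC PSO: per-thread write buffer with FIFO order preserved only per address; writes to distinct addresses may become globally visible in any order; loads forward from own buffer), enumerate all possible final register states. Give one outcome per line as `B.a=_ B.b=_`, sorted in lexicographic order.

outcome vector order: (B.a,B.b)
|PSO outcomes| = 3

B.a=0 B.b=0
B.a=0 B.b=1
B.a=1 B.b=1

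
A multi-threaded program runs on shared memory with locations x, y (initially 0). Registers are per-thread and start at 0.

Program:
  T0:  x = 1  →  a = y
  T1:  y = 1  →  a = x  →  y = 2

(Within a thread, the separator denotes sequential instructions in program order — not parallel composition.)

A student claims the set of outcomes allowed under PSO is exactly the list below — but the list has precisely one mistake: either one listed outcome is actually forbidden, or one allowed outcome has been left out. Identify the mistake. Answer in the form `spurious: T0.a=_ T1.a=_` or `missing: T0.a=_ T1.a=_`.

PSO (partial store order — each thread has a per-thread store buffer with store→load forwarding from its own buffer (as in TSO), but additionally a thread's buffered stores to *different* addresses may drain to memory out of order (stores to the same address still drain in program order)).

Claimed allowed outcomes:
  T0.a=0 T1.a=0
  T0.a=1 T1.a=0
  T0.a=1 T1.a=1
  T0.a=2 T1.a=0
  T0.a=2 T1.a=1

outcome vector order: (T0.a,T1.a)
PSO: 6 outcomes — {0/0 0/1 1/0 1/1 2/0 2/1}
PSO∖claimed = {0/1}

missing: T0.a=0 T1.a=1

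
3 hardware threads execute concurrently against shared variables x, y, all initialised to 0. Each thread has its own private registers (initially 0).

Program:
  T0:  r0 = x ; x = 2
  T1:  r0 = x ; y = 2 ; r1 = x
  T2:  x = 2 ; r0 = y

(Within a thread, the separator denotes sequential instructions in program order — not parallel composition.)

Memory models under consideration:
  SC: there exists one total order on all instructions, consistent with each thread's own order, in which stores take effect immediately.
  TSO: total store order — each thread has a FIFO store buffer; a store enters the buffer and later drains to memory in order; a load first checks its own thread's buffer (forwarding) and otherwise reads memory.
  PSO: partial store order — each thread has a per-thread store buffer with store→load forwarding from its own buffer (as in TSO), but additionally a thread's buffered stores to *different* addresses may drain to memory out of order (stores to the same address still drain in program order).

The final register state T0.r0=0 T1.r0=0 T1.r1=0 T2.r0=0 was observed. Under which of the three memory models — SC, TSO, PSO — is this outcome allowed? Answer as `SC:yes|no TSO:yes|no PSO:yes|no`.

SC:no TSO:yes PSO:yes

outcome vector order: (T0.r0,T1.r0,T1.r1,T2.r0)
SC: 10 outcomes — {<0 0 0 2>; <0 0 2 0>; <0 0 2 2>; <0 2 2 0>; <0 2 2 2>; <2 0 0 2>; <2 0 2 0>; <2 0 2 2>; <2 2 2 0>; <2 2 2 2>}
TSO: 12 outcomes — {<0 0 0 0>; <0 0 0 2>; <0 0 2 0>; <0 0 2 2>; <0 2 2 0>; <0 2 2 2>; <2 0 0 0>; <2 0 0 2>; <2 0 2 0>; <2 0 2 2>; <2 2 2 0>; <2 2 2 2>}
PSO: 12 outcomes — {<0 0 0 0>; <0 0 0 2>; <0 0 2 0>; <0 0 2 2>; <0 2 2 0>; <0 2 2 2>; <2 0 0 0>; <2 0 0 2>; <2 0 2 0>; <2 0 2 2>; <2 2 2 0>; <2 2 2 2>}
target <0 0 0 0> ∈ {TSO,PSO}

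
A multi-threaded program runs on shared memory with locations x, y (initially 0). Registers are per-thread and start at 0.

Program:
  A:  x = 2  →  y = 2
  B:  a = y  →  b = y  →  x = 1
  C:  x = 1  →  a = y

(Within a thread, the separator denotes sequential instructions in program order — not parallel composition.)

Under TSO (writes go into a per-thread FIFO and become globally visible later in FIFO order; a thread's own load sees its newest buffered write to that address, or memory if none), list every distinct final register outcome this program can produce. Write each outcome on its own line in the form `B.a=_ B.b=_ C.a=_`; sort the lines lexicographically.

outcome vector order: (B.a,B.b,C.a)
|TSO outcomes| = 6

B.a=0 B.b=0 C.a=0
B.a=0 B.b=0 C.a=2
B.a=0 B.b=2 C.a=0
B.a=0 B.b=2 C.a=2
B.a=2 B.b=2 C.a=0
B.a=2 B.b=2 C.a=2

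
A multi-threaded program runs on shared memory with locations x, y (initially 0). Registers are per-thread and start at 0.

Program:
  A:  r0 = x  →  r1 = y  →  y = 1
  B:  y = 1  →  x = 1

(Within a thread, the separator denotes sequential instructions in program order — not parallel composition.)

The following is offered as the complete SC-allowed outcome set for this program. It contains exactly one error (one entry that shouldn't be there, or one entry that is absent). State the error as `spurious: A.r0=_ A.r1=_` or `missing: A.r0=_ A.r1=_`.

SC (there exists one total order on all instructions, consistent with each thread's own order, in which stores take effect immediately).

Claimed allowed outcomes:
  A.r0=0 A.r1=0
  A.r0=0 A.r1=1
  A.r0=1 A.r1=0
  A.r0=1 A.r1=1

spurious: A.r0=1 A.r1=0

outcome vector order: (A.r0,A.r1)
under SC → 0/0 0/1 1/1
claimed∖SC = {1/0}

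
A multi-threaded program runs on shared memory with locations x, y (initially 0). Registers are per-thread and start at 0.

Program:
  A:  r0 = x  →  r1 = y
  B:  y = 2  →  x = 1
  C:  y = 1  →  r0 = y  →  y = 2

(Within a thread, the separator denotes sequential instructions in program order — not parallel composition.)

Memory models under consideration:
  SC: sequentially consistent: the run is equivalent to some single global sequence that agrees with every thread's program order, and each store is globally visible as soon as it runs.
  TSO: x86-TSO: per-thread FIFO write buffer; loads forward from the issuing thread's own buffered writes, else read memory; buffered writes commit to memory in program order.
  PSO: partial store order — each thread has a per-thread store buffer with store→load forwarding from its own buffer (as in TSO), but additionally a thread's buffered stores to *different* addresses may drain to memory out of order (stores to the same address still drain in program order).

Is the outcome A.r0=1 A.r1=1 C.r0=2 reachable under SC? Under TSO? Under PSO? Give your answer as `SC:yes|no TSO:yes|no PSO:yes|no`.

SC:no TSO:no PSO:yes

outcome vector order: (A.r0,A.r1,C.r0)
under SC → <0 0 1>; <0 0 2>; <0 1 1>; <0 1 2>; <0 2 1>; <0 2 2>; <1 1 1>; <1 2 1>; <1 2 2>
under TSO → <0 0 1>; <0 0 2>; <0 1 1>; <0 1 2>; <0 2 1>; <0 2 2>; <1 1 1>; <1 2 1>; <1 2 2>
under PSO → <0 0 1>; <0 0 2>; <0 1 1>; <0 1 2>; <0 2 1>; <0 2 2>; <1 0 1>; <1 0 2>; <1 1 1>; <1 1 2>; <1 2 1>; <1 2 2>
target <1 1 2> ∈ {PSO}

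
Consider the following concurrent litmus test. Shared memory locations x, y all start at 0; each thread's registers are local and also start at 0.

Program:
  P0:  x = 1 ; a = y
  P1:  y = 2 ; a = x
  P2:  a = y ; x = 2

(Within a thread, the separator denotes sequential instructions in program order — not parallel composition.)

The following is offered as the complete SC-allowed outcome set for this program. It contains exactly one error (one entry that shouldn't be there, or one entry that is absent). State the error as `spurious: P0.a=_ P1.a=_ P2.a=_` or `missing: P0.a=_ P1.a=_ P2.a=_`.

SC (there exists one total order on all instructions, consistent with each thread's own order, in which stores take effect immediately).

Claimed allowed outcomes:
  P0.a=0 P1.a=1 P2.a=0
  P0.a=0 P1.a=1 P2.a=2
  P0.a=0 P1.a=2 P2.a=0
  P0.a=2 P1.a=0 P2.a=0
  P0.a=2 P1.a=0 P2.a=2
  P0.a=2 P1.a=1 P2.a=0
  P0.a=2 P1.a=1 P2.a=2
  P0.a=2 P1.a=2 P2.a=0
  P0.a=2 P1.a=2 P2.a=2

outcome vector order: (P0.a,P1.a,P2.a)
SC: 10 outcomes — {010; 012; 020; 022; 200; 202; 210; 212; 220; 222}
SC∖claimed = {022}

missing: P0.a=0 P1.a=2 P2.a=2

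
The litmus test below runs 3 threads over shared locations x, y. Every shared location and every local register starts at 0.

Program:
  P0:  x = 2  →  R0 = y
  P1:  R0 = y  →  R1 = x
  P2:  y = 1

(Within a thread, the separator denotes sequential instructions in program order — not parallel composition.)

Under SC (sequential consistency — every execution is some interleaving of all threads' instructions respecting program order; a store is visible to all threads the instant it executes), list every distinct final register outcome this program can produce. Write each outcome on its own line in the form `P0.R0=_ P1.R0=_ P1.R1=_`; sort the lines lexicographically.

P0.R0=0 P1.R0=0 P1.R1=0
P0.R0=0 P1.R0=0 P1.R1=2
P0.R0=0 P1.R0=1 P1.R1=2
P0.R0=1 P1.R0=0 P1.R1=0
P0.R0=1 P1.R0=0 P1.R1=2
P0.R0=1 P1.R0=1 P1.R1=0
P0.R0=1 P1.R0=1 P1.R1=2

outcome vector order: (P0.R0,P1.R0,P1.R1)
|SC outcomes| = 7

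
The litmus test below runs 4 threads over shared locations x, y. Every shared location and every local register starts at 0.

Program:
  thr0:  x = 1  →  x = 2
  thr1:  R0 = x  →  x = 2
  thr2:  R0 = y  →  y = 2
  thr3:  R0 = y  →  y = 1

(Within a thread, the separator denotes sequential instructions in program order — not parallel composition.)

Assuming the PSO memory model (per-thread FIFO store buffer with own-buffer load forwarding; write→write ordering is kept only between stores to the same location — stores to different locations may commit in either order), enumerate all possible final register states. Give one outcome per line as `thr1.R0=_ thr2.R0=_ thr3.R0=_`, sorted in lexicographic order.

outcome vector order: (thr1.R0,thr2.R0,thr3.R0)
|PSO outcomes| = 9

thr1.R0=0 thr2.R0=0 thr3.R0=0
thr1.R0=0 thr2.R0=0 thr3.R0=2
thr1.R0=0 thr2.R0=1 thr3.R0=0
thr1.R0=1 thr2.R0=0 thr3.R0=0
thr1.R0=1 thr2.R0=0 thr3.R0=2
thr1.R0=1 thr2.R0=1 thr3.R0=0
thr1.R0=2 thr2.R0=0 thr3.R0=0
thr1.R0=2 thr2.R0=0 thr3.R0=2
thr1.R0=2 thr2.R0=1 thr3.R0=0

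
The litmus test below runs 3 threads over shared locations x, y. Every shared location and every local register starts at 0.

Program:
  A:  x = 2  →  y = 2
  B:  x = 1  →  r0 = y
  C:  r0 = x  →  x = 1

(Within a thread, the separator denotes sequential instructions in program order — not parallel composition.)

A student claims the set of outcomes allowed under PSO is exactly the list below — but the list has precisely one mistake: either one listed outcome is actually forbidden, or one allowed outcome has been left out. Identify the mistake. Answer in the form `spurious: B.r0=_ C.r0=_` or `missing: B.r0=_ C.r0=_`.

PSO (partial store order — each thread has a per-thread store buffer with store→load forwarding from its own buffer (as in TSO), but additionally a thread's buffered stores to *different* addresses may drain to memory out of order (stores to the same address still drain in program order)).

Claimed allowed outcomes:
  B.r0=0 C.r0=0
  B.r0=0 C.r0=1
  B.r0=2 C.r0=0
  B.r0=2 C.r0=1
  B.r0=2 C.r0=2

outcome vector order: (B.r0,C.r0)
PSO (6): 0/0, 0/1, 0/2, 2/0, 2/1, 2/2
PSO∖claimed = {0/2}

missing: B.r0=0 C.r0=2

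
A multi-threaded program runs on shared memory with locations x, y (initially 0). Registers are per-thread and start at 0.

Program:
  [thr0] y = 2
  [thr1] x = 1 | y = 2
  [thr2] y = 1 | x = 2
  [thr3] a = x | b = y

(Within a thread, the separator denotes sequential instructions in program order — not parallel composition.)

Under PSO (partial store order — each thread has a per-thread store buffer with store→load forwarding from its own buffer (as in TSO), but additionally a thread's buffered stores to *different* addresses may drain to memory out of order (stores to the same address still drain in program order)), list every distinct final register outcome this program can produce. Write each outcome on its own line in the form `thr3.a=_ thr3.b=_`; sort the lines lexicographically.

thr3.a=0 thr3.b=0
thr3.a=0 thr3.b=1
thr3.a=0 thr3.b=2
thr3.a=1 thr3.b=0
thr3.a=1 thr3.b=1
thr3.a=1 thr3.b=2
thr3.a=2 thr3.b=0
thr3.a=2 thr3.b=1
thr3.a=2 thr3.b=2

outcome vector order: (thr3.a,thr3.b)
|PSO outcomes| = 9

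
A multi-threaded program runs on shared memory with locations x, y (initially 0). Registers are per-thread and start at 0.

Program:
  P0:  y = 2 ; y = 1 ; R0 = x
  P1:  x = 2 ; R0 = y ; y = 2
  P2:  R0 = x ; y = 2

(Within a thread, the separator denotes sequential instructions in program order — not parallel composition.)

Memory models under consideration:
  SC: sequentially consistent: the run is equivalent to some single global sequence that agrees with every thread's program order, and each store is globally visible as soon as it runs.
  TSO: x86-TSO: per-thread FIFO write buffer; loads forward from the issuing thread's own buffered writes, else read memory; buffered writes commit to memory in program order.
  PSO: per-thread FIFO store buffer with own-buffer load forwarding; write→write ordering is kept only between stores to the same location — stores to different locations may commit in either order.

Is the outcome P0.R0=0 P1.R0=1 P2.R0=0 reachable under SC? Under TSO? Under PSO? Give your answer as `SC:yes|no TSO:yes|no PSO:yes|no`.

SC:yes TSO:yes PSO:yes

outcome vector order: (P0.R0,P1.R0,P2.R0)
SC (10): 010 012 020 022 200 202 210 212 220 222
TSO (12): 000 002 010 012 020 022 200 202 210 212 220 222
PSO (12): 000 002 010 012 020 022 200 202 210 212 220 222
target 010 ∈ {SC,TSO,PSO}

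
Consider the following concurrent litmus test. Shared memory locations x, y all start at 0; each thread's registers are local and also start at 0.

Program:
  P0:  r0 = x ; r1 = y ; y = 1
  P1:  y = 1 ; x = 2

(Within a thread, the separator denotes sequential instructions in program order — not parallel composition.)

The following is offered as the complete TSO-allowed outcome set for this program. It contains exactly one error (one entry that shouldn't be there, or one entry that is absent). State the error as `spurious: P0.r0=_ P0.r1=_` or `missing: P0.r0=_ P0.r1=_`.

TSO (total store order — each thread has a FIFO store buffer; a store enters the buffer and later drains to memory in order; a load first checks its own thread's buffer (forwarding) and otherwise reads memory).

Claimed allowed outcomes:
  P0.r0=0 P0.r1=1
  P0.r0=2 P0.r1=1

missing: P0.r0=0 P0.r1=0

outcome vector order: (P0.r0,P0.r1)
TSO (3): (0,0), (0,1), (2,1)
TSO∖claimed = {(0,0)}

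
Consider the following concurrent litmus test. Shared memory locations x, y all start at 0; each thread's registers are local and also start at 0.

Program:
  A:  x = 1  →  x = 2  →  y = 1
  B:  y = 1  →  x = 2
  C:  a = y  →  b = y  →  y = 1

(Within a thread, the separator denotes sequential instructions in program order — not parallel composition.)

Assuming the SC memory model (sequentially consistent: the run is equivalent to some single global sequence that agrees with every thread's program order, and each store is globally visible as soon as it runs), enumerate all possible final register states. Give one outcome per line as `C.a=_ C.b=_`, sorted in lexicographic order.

outcome vector order: (C.a,C.b)
|SC outcomes| = 3

C.a=0 C.b=0
C.a=0 C.b=1
C.a=1 C.b=1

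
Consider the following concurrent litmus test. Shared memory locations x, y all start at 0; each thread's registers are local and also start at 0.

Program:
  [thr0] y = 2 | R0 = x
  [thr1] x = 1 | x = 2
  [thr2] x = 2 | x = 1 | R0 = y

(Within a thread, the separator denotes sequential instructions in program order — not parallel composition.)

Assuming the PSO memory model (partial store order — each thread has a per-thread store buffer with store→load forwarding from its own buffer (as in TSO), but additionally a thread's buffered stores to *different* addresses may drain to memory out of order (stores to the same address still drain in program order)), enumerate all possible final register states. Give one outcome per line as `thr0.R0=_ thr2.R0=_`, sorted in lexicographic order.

outcome vector order: (thr0.R0,thr2.R0)
|PSO outcomes| = 6

thr0.R0=0 thr2.R0=0
thr0.R0=0 thr2.R0=2
thr0.R0=1 thr2.R0=0
thr0.R0=1 thr2.R0=2
thr0.R0=2 thr2.R0=0
thr0.R0=2 thr2.R0=2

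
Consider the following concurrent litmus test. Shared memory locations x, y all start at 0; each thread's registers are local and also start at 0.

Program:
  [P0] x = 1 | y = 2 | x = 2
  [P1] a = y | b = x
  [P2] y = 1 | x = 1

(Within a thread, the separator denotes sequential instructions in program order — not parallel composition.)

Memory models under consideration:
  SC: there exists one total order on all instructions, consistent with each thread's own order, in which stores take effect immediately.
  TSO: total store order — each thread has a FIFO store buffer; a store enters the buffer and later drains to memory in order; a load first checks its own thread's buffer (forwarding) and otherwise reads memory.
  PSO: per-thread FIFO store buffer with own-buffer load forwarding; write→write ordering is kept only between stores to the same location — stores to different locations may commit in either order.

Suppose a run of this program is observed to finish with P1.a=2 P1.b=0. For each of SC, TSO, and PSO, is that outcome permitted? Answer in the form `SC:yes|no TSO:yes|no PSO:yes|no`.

outcome vector order: (P1.a,P1.b)
SC (8): <0 0> <0 1> <0 2> <1 0> <1 1> <1 2> <2 1> <2 2>
TSO (8): <0 0> <0 1> <0 2> <1 0> <1 1> <1 2> <2 1> <2 2>
PSO (9): <0 0> <0 1> <0 2> <1 0> <1 1> <1 2> <2 0> <2 1> <2 2>
target <2 0> ∈ {PSO}

SC:no TSO:no PSO:yes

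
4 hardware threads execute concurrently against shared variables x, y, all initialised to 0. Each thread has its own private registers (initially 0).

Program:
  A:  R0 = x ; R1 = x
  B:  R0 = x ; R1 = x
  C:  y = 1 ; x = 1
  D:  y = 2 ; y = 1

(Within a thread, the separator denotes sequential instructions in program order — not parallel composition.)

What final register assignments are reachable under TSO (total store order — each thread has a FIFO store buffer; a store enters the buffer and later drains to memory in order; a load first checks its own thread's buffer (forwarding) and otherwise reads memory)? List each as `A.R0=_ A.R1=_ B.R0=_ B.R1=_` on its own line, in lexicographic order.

A.R0=0 A.R1=0 B.R0=0 B.R1=0
A.R0=0 A.R1=0 B.R0=0 B.R1=1
A.R0=0 A.R1=0 B.R0=1 B.R1=1
A.R0=0 A.R1=1 B.R0=0 B.R1=0
A.R0=0 A.R1=1 B.R0=0 B.R1=1
A.R0=0 A.R1=1 B.R0=1 B.R1=1
A.R0=1 A.R1=1 B.R0=0 B.R1=0
A.R0=1 A.R1=1 B.R0=0 B.R1=1
A.R0=1 A.R1=1 B.R0=1 B.R1=1

outcome vector order: (A.R0,A.R1,B.R0,B.R1)
|TSO outcomes| = 9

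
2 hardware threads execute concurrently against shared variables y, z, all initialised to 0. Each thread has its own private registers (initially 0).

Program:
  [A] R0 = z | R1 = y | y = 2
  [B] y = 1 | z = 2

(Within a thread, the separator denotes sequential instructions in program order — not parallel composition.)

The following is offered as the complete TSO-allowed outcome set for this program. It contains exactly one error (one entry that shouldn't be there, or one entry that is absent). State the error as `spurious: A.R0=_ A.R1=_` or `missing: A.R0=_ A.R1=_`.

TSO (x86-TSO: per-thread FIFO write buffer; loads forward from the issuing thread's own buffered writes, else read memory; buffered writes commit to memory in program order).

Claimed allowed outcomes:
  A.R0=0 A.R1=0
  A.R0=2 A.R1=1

missing: A.R0=0 A.R1=1

outcome vector order: (A.R0,A.R1)
TSO: 3 outcomes — {(0,0) (0,1) (2,1)}
TSO∖claimed = {(0,1)}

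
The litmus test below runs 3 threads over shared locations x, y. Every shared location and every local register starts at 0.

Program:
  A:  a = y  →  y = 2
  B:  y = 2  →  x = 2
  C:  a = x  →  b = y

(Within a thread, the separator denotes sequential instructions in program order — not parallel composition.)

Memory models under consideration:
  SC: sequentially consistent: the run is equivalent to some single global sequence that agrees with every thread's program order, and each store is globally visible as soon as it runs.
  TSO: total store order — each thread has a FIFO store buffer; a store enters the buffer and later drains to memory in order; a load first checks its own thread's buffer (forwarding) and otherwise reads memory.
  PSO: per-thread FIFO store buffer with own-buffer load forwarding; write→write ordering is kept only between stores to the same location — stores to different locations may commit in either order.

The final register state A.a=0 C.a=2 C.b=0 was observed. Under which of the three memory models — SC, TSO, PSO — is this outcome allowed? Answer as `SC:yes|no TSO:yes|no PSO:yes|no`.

outcome vector order: (A.a,C.a,C.b)
SC (6): 0/0/0; 0/0/2; 0/2/2; 2/0/0; 2/0/2; 2/2/2
TSO (6): 0/0/0; 0/0/2; 0/2/2; 2/0/0; 2/0/2; 2/2/2
PSO (8): 0/0/0; 0/0/2; 0/2/0; 0/2/2; 2/0/0; 2/0/2; 2/2/0; 2/2/2
target 0/2/0 ∈ {PSO}

SC:no TSO:no PSO:yes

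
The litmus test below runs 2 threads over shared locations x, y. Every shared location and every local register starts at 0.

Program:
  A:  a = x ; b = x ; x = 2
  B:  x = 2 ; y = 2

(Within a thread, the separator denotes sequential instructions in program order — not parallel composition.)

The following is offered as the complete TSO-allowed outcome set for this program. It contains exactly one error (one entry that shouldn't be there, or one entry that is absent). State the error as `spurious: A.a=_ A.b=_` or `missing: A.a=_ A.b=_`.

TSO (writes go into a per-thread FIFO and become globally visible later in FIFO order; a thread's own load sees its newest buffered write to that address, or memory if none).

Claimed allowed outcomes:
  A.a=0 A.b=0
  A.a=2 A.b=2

missing: A.a=0 A.b=2

outcome vector order: (A.a,A.b)
TSO: 3 outcomes — {0/0, 0/2, 2/2}
TSO∖claimed = {0/2}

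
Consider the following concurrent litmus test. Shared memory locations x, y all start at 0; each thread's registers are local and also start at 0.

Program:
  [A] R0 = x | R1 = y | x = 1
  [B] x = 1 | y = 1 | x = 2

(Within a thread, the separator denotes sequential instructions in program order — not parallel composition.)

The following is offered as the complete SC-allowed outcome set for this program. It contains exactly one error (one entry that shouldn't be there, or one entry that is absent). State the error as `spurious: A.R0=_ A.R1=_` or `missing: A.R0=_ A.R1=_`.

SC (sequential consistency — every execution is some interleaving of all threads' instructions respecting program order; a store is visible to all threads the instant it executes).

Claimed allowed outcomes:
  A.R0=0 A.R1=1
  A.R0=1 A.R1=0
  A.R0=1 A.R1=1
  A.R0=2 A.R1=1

missing: A.R0=0 A.R1=0

outcome vector order: (A.R0,A.R1)
SC (5): <0 0>, <0 1>, <1 0>, <1 1>, <2 1>
SC∖claimed = {<0 0>}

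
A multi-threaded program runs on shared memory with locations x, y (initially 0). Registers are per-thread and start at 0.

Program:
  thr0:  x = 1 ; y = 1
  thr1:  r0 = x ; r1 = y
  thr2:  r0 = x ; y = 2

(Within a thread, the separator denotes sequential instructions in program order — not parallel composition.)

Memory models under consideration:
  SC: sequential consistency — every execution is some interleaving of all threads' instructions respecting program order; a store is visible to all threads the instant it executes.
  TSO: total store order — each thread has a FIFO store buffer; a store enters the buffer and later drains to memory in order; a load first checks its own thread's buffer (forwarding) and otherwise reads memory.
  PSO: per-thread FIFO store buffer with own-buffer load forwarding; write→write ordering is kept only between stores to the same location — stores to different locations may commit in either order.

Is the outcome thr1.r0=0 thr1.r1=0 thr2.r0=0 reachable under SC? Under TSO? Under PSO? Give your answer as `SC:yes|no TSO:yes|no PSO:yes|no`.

outcome vector order: (thr1.r0,thr1.r1,thr2.r0)
SC (12): 0/0/0, 0/0/1, 0/1/0, 0/1/1, 0/2/0, 0/2/1, 1/0/0, 1/0/1, 1/1/0, 1/1/1, 1/2/0, 1/2/1
TSO (12): 0/0/0, 0/0/1, 0/1/0, 0/1/1, 0/2/0, 0/2/1, 1/0/0, 1/0/1, 1/1/0, 1/1/1, 1/2/0, 1/2/1
PSO (12): 0/0/0, 0/0/1, 0/1/0, 0/1/1, 0/2/0, 0/2/1, 1/0/0, 1/0/1, 1/1/0, 1/1/1, 1/2/0, 1/2/1
target 0/0/0 ∈ {SC,TSO,PSO}

SC:yes TSO:yes PSO:yes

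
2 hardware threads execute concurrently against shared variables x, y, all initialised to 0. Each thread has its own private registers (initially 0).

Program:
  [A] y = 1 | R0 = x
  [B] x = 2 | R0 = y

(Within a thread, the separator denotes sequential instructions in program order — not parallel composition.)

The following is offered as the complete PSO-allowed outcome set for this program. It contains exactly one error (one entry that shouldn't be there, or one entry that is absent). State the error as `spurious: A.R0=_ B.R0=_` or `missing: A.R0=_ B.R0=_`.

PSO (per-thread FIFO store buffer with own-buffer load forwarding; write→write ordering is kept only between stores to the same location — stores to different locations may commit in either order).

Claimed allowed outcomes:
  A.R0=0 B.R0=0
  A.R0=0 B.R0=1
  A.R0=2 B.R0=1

missing: A.R0=2 B.R0=0

outcome vector order: (A.R0,B.R0)
[PSO] allowed = {0/0 0/1 2/0 2/1}
PSO∖claimed = {2/0}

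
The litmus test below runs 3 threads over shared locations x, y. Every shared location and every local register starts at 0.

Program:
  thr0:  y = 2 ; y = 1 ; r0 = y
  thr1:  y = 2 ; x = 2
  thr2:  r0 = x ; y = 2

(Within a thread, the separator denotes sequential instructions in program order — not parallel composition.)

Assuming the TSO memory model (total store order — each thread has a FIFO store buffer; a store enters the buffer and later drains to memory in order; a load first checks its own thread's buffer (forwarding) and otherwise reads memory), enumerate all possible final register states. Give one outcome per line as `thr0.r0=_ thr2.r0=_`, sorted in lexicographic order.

thr0.r0=1 thr2.r0=0
thr0.r0=1 thr2.r0=2
thr0.r0=2 thr2.r0=0
thr0.r0=2 thr2.r0=2

outcome vector order: (thr0.r0,thr2.r0)
|TSO outcomes| = 4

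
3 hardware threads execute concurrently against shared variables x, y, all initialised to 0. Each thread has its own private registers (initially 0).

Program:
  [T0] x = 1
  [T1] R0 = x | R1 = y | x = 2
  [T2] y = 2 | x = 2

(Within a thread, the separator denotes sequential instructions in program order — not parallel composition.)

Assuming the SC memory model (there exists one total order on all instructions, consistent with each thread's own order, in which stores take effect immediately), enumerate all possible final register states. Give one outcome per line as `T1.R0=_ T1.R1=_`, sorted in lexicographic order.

outcome vector order: (T1.R0,T1.R1)
|SC outcomes| = 5

T1.R0=0 T1.R1=0
T1.R0=0 T1.R1=2
T1.R0=1 T1.R1=0
T1.R0=1 T1.R1=2
T1.R0=2 T1.R1=2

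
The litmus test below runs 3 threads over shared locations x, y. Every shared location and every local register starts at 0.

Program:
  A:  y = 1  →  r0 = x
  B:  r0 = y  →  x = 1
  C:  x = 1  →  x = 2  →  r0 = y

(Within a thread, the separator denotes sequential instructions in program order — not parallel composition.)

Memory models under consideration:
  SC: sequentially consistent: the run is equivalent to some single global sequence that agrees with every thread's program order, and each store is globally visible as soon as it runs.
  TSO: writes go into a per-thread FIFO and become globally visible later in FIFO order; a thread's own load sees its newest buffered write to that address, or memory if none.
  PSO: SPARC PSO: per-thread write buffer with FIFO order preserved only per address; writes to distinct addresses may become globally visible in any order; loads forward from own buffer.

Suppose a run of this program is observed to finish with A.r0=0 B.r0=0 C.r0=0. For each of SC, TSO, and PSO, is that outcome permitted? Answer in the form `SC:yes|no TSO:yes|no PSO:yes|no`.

SC:no TSO:yes PSO:yes

outcome vector order: (A.r0,B.r0,C.r0)
SC (10): 001, 011, 100, 101, 110, 111, 200, 201, 210, 211
TSO (12): 000, 001, 010, 011, 100, 101, 110, 111, 200, 201, 210, 211
PSO (12): 000, 001, 010, 011, 100, 101, 110, 111, 200, 201, 210, 211
target 000 ∈ {TSO,PSO}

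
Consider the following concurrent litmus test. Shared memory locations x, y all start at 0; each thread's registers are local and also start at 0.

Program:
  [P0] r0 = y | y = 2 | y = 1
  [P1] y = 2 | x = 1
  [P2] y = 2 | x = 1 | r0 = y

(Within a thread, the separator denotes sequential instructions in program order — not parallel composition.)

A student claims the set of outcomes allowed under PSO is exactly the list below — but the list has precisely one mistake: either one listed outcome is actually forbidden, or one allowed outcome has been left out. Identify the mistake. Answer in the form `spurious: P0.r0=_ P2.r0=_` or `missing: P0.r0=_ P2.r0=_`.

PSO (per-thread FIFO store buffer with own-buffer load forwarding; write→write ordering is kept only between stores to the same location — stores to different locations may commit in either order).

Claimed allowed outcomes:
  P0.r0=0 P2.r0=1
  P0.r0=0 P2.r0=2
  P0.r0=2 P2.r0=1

outcome vector order: (P0.r0,P2.r0)
[PSO] allowed = {01 02 21 22}
PSO∖claimed = {22}

missing: P0.r0=2 P2.r0=2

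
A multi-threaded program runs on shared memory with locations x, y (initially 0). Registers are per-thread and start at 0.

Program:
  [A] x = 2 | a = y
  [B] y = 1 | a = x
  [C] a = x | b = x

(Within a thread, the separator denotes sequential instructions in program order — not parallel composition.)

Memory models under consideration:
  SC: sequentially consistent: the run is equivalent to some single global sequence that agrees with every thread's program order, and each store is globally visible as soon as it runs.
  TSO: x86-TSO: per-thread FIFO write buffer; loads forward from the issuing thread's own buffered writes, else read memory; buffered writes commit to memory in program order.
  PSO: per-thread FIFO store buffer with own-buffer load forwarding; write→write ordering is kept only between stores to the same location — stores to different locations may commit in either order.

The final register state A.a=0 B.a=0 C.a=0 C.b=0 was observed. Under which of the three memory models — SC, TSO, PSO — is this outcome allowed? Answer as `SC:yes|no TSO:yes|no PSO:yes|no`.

SC:no TSO:yes PSO:yes

outcome vector order: (A.a,B.a,C.a,C.b)
[SC] allowed = {(0,2,0,0) (0,2,0,2) (0,2,2,2) (1,0,0,0) (1,0,0,2) (1,0,2,2) (1,2,0,0) (1,2,0,2) (1,2,2,2)}
[TSO] allowed = {(0,0,0,0) (0,0,0,2) (0,0,2,2) (0,2,0,0) (0,2,0,2) (0,2,2,2) (1,0,0,0) (1,0,0,2) (1,0,2,2) (1,2,0,0) (1,2,0,2) (1,2,2,2)}
[PSO] allowed = {(0,0,0,0) (0,0,0,2) (0,0,2,2) (0,2,0,0) (0,2,0,2) (0,2,2,2) (1,0,0,0) (1,0,0,2) (1,0,2,2) (1,2,0,0) (1,2,0,2) (1,2,2,2)}
target (0,0,0,0) ∈ {TSO,PSO}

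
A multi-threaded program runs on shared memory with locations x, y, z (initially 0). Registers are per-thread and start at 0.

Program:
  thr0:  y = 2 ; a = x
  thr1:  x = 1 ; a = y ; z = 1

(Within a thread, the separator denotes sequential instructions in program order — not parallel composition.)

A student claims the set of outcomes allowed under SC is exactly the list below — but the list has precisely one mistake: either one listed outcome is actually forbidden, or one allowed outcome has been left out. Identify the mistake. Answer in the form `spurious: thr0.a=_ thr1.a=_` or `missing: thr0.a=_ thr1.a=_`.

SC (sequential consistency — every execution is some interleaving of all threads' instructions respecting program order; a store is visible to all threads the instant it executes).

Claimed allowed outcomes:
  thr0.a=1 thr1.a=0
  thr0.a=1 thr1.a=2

missing: thr0.a=0 thr1.a=2

outcome vector order: (thr0.a,thr1.a)
under SC → (0,2) (1,0) (1,2)
SC∖claimed = {(0,2)}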